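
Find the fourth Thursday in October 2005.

October 27, 2005

October 1, 2005 is a Saturday.
The first Thursday is therefore October 6 (5 days later).
The fourth Thursday is 6 + 3×7 = October 27.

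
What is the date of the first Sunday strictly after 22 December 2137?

December 29, 2137

Dec 22, 2137 is a Sunday.
From Sunday to the next Sunday is 7 days.
Dec 22, 2137 + 7 = Dec 29, 2137.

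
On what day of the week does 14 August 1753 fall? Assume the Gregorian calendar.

Doomsday rule: the anchor day for the 1700s is Sunday. For year 53: 53÷12 = 4 r 5, and 5÷4 = 1, so 4+5+1 = 10.
Sunday + 10 ≡ Wednesday — that's 1753's doomsday.
In August the doomsday date is Aug 8.
Aug 14 is 6 days after Aug 8; 6 mod 7 = 6, so Wednesday + 6 = Tuesday.

Tuesday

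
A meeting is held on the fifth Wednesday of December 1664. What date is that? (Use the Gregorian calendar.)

December 31, 1664

December 1, 1664 is a Monday.
The first Wednesday is therefore December 3 (2 days later).
The fifth Wednesday is 3 + 4×7 = December 31.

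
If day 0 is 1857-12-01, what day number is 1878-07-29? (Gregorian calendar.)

7545

Dec 1, 1857 → Dec 1, 1858: 365 days.
Dec 1, 1858 → Dec 1, 1859: 365 days.
Dec 1, 1859 → Dec 1, 1860: 366 days (Feb 29, 1860 is in that span).
Dec 1, 1860 → Dec 1, 1861: 365 days.
Dec 1, 1861 → Dec 1, 1862: 365 days.
Dec 1, 1862 → Dec 1, 1863: 365 days.
Dec 1, 1863 → Dec 1, 1864: 366 days (Feb 29, 1864 is in that span).
Dec 1, 1864 → Dec 1, 1865: 365 days.
Dec 1, 1865 → Dec 1, 1866: 365 days.
Dec 1, 1866 → Dec 1, 1867: 365 days.
Dec 1, 1867 → Dec 1, 1868: 366 days (Feb 29, 1868 is in that span).
Dec 1, 1868 → Dec 1, 1869: 365 days.
Dec 1, 1869 → Dec 1, 1870: 365 days.
Dec 1, 1870 → Dec 1, 1871: 365 days.
Dec 1, 1871 → Dec 1, 1872: 366 days (Feb 29, 1872 is in that span).
Dec 1, 1872 → Dec 1, 1873: 365 days.
Dec 1, 1873 → Dec 1, 1874: 365 days.
Dec 1, 1874 → Dec 1, 1875: 365 days.
Dec 1, 1875 → Dec 1, 1876: 366 days (Feb 29, 1876 is in that span).
Dec 1, 1876 → Dec 1, 1877: 365 days.
Dec 1, 1877 → Jan 1, 1878: 31 days (December has 31).
Jan 1, 1878 → Feb 1, 1878: 31 days (January has 31).
Feb 1, 1878 → Mar 1, 1878: 28 days (February has 28).
Mar 1, 1878 → Apr 1, 1878: 31 days (March has 31).
Apr 1, 1878 → May 1, 1878: 30 days (April has 30).
May 1, 1878 → Jun 1, 1878: 31 days (May has 31).
Jun 1, 1878 → Jul 1, 1878: 30 days (June has 30).
Jul 1, 1878 → Jul 29, 1878: 28 days.
Total: 7545 days.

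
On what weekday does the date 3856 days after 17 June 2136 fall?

Saturday

First find the weekday of Jun 17, 2136. Doomsday rule: the anchor day for the 2100s is Sunday. For year 36: 36÷12 = 3 r 0, and 0÷4 = 0, so 3+0+0 = 3.
Sunday + 3 ≡ Wednesday — that's 2136's doomsday.
In June the doomsday date is Jun 6.
Jun 17 is 11 days after Jun 6; 11 mod 7 = 4, so Wednesday + 4 = Sunday.
3856 mod 7 = 6, so 3856 days after a Sunday is Sunday + 6 = Saturday.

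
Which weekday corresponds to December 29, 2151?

Wednesday

Doomsday rule: the anchor day for the 2100s is Sunday. For year 51: 51÷12 = 4 r 3, and 3÷4 = 0, so 4+3+0 = 7.
Sunday + 7 ≡ Sunday — that's 2151's doomsday.
In December the doomsday date is Dec 12.
Dec 29 is 17 days after Dec 12; 17 mod 7 = 3, so Sunday + 3 = Wednesday.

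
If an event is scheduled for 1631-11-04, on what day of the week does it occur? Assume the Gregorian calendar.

Tuesday

Doomsday rule: the anchor day for the 1600s is Tuesday. For year 31: 31÷12 = 2 r 7, and 7÷4 = 1, so 2+7+1 = 10.
Tuesday + 10 ≡ Friday — that's 1631's doomsday.
In November the doomsday date is Nov 7.
Nov 4 is 3 days before Nov 7; 3 mod 7 = 3, so Friday − 3 = Tuesday.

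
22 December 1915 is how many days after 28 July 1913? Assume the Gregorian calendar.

Jul 28, 1913 → Jul 28, 1914: 365 days.
Jul 28, 1914 → Jul 28, 1915: 365 days.
Jul 28, 1915 → Aug 28, 1915: 31 days (July has 31).
Aug 28, 1915 → Sep 28, 1915: 31 days (August has 31).
Sep 28, 1915 → Oct 28, 1915: 30 days (September has 30).
Oct 28, 1915 → Nov 28, 1915: 31 days (October has 31).
Nov 28, 1915 → Dec 22, 1915: 24 days.
Total: 877 days.

877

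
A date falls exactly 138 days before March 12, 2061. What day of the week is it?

First find the weekday of Mar 12, 2061. Doomsday rule: the anchor day for the 2000s is Tuesday. For year 61: 61÷12 = 5 r 1, and 1÷4 = 0, so 5+1+0 = 6.
Tuesday + 6 ≡ Monday — that's 2061's doomsday.
In March the doomsday date is Mar 14.
Mar 12 is 2 days before Mar 14; 2 mod 7 = 2, so Monday − 2 = Saturday.
138 mod 7 = 5, so 138 days before a Saturday is Saturday − 5 = Monday.

Monday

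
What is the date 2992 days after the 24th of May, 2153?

August 2, 2161

+365 (one year) → May 24, 2154 (2627 left).
+365 (one year) → May 24, 2155 (2262 left).
+366 (one year; includes Feb 29, 2156) → May 24, 2156 (1896 left).
+365 (one year) → May 24, 2157 (1531 left).
+365 (one year) → May 24, 2158 (1166 left).
+365 (one year) → May 24, 2159 (801 left).
+366 (one year; includes Feb 29, 2160) → May 24, 2160 (435 left).
+365 (one year) → May 24, 2161 (70 left).
May has 31 days: +8 → Jun 1, 2161 (62 left).
Jun has 30 days: +30 → Jul 1, 2161 (32 left).
Jul has 31 days: +31 → Aug 1, 2161 (1 left).
+1 → Aug 2, 2161.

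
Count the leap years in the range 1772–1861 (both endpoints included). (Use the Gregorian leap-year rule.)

Multiples of 4 in [1772,1861]: 23.
Of those, multiples of 100: 1 (not leap unless ÷400).
Multiples of 400: 0.
Leap years = 23 − 1 + 0 = 22.

22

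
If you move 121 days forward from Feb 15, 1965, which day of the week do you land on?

Wednesday

Feb 15, 1965 is a Monday.
121 mod 7 = 2, so 121 days after a Monday is Monday + 2 = Wednesday.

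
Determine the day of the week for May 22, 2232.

Doomsday rule: the anchor day for the 2200s is Friday. For year 32: 32÷12 = 2 r 8, and 8÷4 = 2, so 2+8+2 = 12.
Friday + 12 ≡ Wednesday — that's 2232's doomsday.
In May the doomsday date is May 9.
May 22 is 13 days after May 9; 13 mod 7 = 6, so Wednesday + 6 = Tuesday.

Tuesday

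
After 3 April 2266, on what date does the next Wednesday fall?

April 4, 2266

Apr 3, 2266 is a Tuesday.
From Tuesday to the next Wednesday is 1 day.
Apr 3, 2266 + 1 = Apr 4, 2266.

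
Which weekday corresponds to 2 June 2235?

Tuesday

January 1, 2235 is a Thursday.
Jan 1, 2235 → Feb 1, 2235: 31 days (January has 31).
Feb 1, 2235 → Mar 1, 2235: 28 days (February has 28).
Mar 1, 2235 → Apr 1, 2235: 31 days (March has 31).
Apr 1, 2235 → May 1, 2235: 30 days (April has 30).
May 1, 2235 → Jun 1, 2235: 31 days (May has 31).
Jun 1, 2235 → Jun 2, 2235: 1 days.
Total: 152 days.
152 mod 7 = 5, so Thursday + 5 = Tuesday.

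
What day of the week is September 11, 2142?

Tuesday

Doomsday rule: the anchor day for the 2100s is Sunday. For year 42: 42÷12 = 3 r 6, and 6÷4 = 1, so 3+6+1 = 10.
Sunday + 10 ≡ Wednesday — that's 2142's doomsday.
In September the doomsday date is Sep 5.
Sep 11 is 6 days after Sep 5; 6 mod 7 = 6, so Wednesday + 6 = Tuesday.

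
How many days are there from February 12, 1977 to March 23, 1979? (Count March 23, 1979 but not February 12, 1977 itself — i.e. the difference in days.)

769

Feb 12, 1977 → Feb 12, 1978: 365 days.
Feb 12, 1978 → Feb 12, 1979: 365 days.
Feb 12, 1979 → Mar 12, 1979: 28 days (February has 28).
Mar 12, 1979 → Mar 23, 1979: 11 days.
Total: 769 days.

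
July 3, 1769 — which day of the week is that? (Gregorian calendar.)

Monday

Doomsday rule: the anchor day for the 1700s is Sunday. For year 69: 69÷12 = 5 r 9, and 9÷4 = 2, so 5+9+2 = 16.
Sunday + 16 ≡ Tuesday — that's 1769's doomsday.
In July the doomsday date is Jul 11.
Jul 3 is 8 days before Jul 11; 8 mod 7 = 1, so Tuesday − 1 = Monday.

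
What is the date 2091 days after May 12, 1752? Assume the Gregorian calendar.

February 1, 1758

+365 (one year) → May 12, 1753 (1726 left).
+365 (one year) → May 12, 1754 (1361 left).
+365 (one year) → May 12, 1755 (996 left).
+366 (one year; includes Feb 29, 1756) → May 12, 1756 (630 left).
+365 (one year) → May 12, 1757 (265 left).
May has 31 days: +20 → Jun 1, 1757 (245 left).
Jun has 30 days: +30 → Jul 1, 1757 (215 left).
Jul has 31 days: +31 → Aug 1, 1757 (184 left).
Aug has 31 days: +31 → Sep 1, 1757 (153 left).
Sep has 30 days: +30 → Oct 1, 1757 (123 left).
Oct has 31 days: +31 → Nov 1, 1757 (92 left).
Nov has 30 days: +30 → Dec 1, 1757 (62 left).
Dec has 31 days: +31 → Jan 1, 1758 (31 left).
Jan has 31 days: +31 → Feb 1, 1758 (0 left).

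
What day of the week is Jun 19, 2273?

Doomsday rule: the anchor day for the 2200s is Friday. For year 73: 73÷12 = 6 r 1, and 1÷4 = 0, so 6+1+0 = 7.
Friday + 7 ≡ Friday — that's 2273's doomsday.
In June the doomsday date is Jun 6.
Jun 19 is 13 days after Jun 6; 13 mod 7 = 6, so Friday + 6 = Thursday.

Thursday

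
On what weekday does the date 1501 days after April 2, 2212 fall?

Sunday

Apr 2, 2212 is a Thursday.
1501 mod 7 = 3, so 1501 days after a Thursday is Thursday + 3 = Sunday.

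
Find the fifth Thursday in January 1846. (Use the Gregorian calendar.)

January 1, 1846 is a Thursday.
The first Thursday is therefore January 1 (same day).
The fifth Thursday is 1 + 4×7 = January 29.

January 29, 1846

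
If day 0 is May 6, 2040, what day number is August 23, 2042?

May 6, 2040 → May 6, 2041: 365 days.
May 6, 2041 → May 6, 2042: 365 days.
May 6, 2042 → Jun 6, 2042: 31 days (May has 31).
Jun 6, 2042 → Jul 6, 2042: 30 days (June has 30).
Jul 6, 2042 → Aug 6, 2042: 31 days (July has 31).
Aug 6, 2042 → Aug 23, 2042: 17 days.
Total: 839 days.

839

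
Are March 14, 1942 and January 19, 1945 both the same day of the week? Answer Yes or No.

No

From Mar 14, 1942 to Jan 19, 1945 is 1042 days.
1042 mod 7 = 6, so they are different weekdays.
(Mar 14, 1942 is a Saturday; Jan 19, 1945 is a Friday.)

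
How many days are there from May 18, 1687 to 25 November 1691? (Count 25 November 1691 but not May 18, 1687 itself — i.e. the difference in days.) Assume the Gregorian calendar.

1652

May 18, 1687 → May 18, 1688: 366 days (Feb 29, 1688 is in that span).
May 18, 1688 → May 18, 1689: 365 days.
May 18, 1689 → May 18, 1690: 365 days.
May 18, 1690 → May 18, 1691: 365 days.
May 18, 1691 → Jun 18, 1691: 31 days (May has 31).
Jun 18, 1691 → Jul 18, 1691: 30 days (June has 30).
Jul 18, 1691 → Aug 18, 1691: 31 days (July has 31).
Aug 18, 1691 → Sep 18, 1691: 31 days (August has 31).
Sep 18, 1691 → Oct 18, 1691: 30 days (September has 30).
Oct 18, 1691 → Nov 18, 1691: 31 days (October has 31).
Nov 18, 1691 → Nov 25, 1691: 7 days.
Total: 1652 days.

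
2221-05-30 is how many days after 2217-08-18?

Aug 18, 2217 → Aug 18, 2218: 365 days.
Aug 18, 2218 → Aug 18, 2219: 365 days.
Aug 18, 2219 → Aug 18, 2220: 366 days (Feb 29, 2220 is in that span).
Aug 18, 2220 → Sep 18, 2220: 31 days (August has 31).
Sep 18, 2220 → Oct 18, 2220: 30 days (September has 30).
Oct 18, 2220 → Nov 18, 2220: 31 days (October has 31).
Nov 18, 2220 → Dec 18, 2220: 30 days (November has 30).
Dec 18, 2220 → Jan 18, 2221: 31 days (December has 31).
Jan 18, 2221 → Feb 18, 2221: 31 days (January has 31).
Feb 18, 2221 → Mar 18, 2221: 28 days (February has 28).
Mar 18, 2221 → Apr 18, 2221: 31 days (March has 31).
Apr 18, 2221 → May 18, 2221: 30 days (April has 30).
May 18, 2221 → May 30, 2221: 12 days.
Total: 1381 days.

1381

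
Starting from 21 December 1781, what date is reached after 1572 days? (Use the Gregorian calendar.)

April 11, 1786

+365 (one year) → Dec 21, 1782 (1207 left).
+365 (one year) → Dec 21, 1783 (842 left).
+366 (one year; includes Feb 29, 1784) → Dec 21, 1784 (476 left).
+365 (one year) → Dec 21, 1785 (111 left).
Dec has 31 days: +11 → Jan 1, 1786 (100 left).
Jan has 31 days: +31 → Feb 1, 1786 (69 left).
Feb has 28 days: +28 → Mar 1, 1786 (41 left).
Mar has 31 days: +31 → Apr 1, 1786 (10 left).
+10 → Apr 11, 1786.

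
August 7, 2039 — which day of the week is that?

Sunday

January 1, 2039 is a Saturday.
Jan 1, 2039 → Feb 1, 2039: 31 days (January has 31).
Feb 1, 2039 → Mar 1, 2039: 28 days (February has 28).
Mar 1, 2039 → Apr 1, 2039: 31 days (March has 31).
Apr 1, 2039 → May 1, 2039: 30 days (April has 30).
May 1, 2039 → Jun 1, 2039: 31 days (May has 31).
Jun 1, 2039 → Jul 1, 2039: 30 days (June has 30).
Jul 1, 2039 → Aug 1, 2039: 31 days (July has 31).
Aug 1, 2039 → Aug 7, 2039: 6 days.
Total: 218 days.
218 mod 7 = 1, so Saturday + 1 = Sunday.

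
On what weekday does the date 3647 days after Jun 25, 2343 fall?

First find the weekday of Jun 25, 2343. Doomsday rule: the anchor day for the 2300s is Wednesday. For year 43: 43÷12 = 3 r 7, and 7÷4 = 1, so 3+7+1 = 11.
Wednesday + 11 ≡ Sunday — that's 2343's doomsday.
In June the doomsday date is Jun 6.
Jun 25 is 19 days after Jun 6; 19 mod 7 = 5, so Sunday + 5 = Friday.
3647 mod 7 = 0, so 3647 days after a Friday is Friday + 0 = Friday.

Friday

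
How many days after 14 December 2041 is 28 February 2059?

6285

Dec 14, 2041 → Dec 14, 2042: 365 days.
Dec 14, 2042 → Dec 14, 2043: 365 days.
Dec 14, 2043 → Dec 14, 2044: 366 days (Feb 29, 2044 is in that span).
Dec 14, 2044 → Dec 14, 2045: 365 days.
Dec 14, 2045 → Dec 14, 2046: 365 days.
Dec 14, 2046 → Dec 14, 2047: 365 days.
Dec 14, 2047 → Dec 14, 2048: 366 days (Feb 29, 2048 is in that span).
Dec 14, 2048 → Dec 14, 2049: 365 days.
Dec 14, 2049 → Dec 14, 2050: 365 days.
Dec 14, 2050 → Dec 14, 2051: 365 days.
Dec 14, 2051 → Dec 14, 2052: 366 days (Feb 29, 2052 is in that span).
Dec 14, 2052 → Dec 14, 2053: 365 days.
Dec 14, 2053 → Dec 14, 2054: 365 days.
Dec 14, 2054 → Dec 14, 2055: 365 days.
Dec 14, 2055 → Dec 14, 2056: 366 days (Feb 29, 2056 is in that span).
Dec 14, 2056 → Dec 14, 2057: 365 days.
Dec 14, 2057 → Dec 14, 2058: 365 days.
Dec 14, 2058 → Jan 14, 2059: 31 days (December has 31).
Jan 14, 2059 → Feb 14, 2059: 31 days (January has 31).
Feb 14, 2059 → Feb 28, 2059: 14 days.
Total: 6285 days.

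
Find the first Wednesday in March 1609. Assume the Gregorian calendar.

March 4, 1609

March 1, 1609 is a Sunday.
The first Wednesday is therefore March 4 (3 days later).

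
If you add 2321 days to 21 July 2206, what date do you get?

November 27, 2212

+365 (one year) → Jul 21, 2207 (1956 left).
+366 (one year; includes Feb 29, 2208) → Jul 21, 2208 (1590 left).
+365 (one year) → Jul 21, 2209 (1225 left).
+365 (one year) → Jul 21, 2210 (860 left).
+365 (one year) → Jul 21, 2211 (495 left).
+366 (one year; includes Feb 29, 2212) → Jul 21, 2212 (129 left).
Jul has 31 days: +11 → Aug 1, 2212 (118 left).
Aug has 31 days: +31 → Sep 1, 2212 (87 left).
Sep has 30 days: +30 → Oct 1, 2212 (57 left).
Oct has 31 days: +31 → Nov 1, 2212 (26 left).
+26 → Nov 27, 2212.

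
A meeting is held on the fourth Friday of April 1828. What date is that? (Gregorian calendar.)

April 25, 1828

April 1, 1828 is a Tuesday.
The first Friday is therefore April 4 (3 days later).
The fourth Friday is 4 + 3×7 = April 25.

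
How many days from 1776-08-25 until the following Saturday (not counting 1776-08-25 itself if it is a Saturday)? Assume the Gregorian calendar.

6

Aug 25, 1776 is a Sunday.
From Sunday to the next Saturday is 6 days.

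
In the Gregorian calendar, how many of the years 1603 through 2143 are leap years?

Multiples of 4 in [1603,2143]: 135.
Of those, multiples of 100: 5 (not leap unless ÷400).
Multiples of 400: 1.
Leap years = 135 − 5 + 1 = 131.

131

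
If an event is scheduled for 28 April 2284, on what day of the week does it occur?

Monday

Doomsday rule: the anchor day for the 2200s is Friday. For year 84: 84÷12 = 7 r 0, and 0÷4 = 0, so 7+0+0 = 7.
Friday + 7 ≡ Friday — that's 2284's doomsday.
In April the doomsday date is Apr 4.
Apr 28 is 24 days after Apr 4; 24 mod 7 = 3, so Friday + 3 = Monday.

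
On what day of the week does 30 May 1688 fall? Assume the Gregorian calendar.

Doomsday rule: the anchor day for the 1600s is Tuesday. For year 88: 88÷12 = 7 r 4, and 4÷4 = 1, so 7+4+1 = 12.
Tuesday + 12 ≡ Sunday — that's 1688's doomsday.
In May the doomsday date is May 9.
May 30 is 21 days after May 9; 21 mod 7 = 0, so Sunday + 0 = Sunday.

Sunday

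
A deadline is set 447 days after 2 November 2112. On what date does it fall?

+365 (one year) → Nov 2, 2113 (82 left).
Nov has 30 days: +29 → Dec 1, 2113 (53 left).
Dec has 31 days: +31 → Jan 1, 2114 (22 left).
+22 → Jan 23, 2114.

January 23, 2114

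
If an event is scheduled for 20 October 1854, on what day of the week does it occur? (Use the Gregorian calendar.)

Friday

Doomsday rule: the anchor day for the 1800s is Friday. For year 54: 54÷12 = 4 r 6, and 6÷4 = 1, so 4+6+1 = 11.
Friday + 11 ≡ Tuesday — that's 1854's doomsday.
In October the doomsday date is Oct 10.
Oct 20 is 10 days after Oct 10; 10 mod 7 = 3, so Tuesday + 3 = Friday.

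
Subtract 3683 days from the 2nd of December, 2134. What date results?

November 1, 2124

−365 (one year) → Dec 2, 2133 (3318 left).
−365 (one year) → Dec 2, 2132 (2953 left).
−366 (one year; includes Feb 29, 2132) → Dec 2, 2131 (2587 left).
−365 (one year) → Dec 2, 2130 (2222 left).
−365 (one year) → Dec 2, 2129 (1857 left).
−365 (one year) → Dec 2, 2128 (1492 left).
−366 (one year; includes Feb 29, 2128) → Dec 2, 2127 (1126 left).
−365 (one year) → Dec 2, 2126 (761 left).
−365 (one year) → Dec 2, 2125 (396 left).
−2 → Nov 30, 2125 (end of Nov, 30 days; 394 left).
−30 → Oct 31, 2125 (end of Oct, 31 days; 364 left).
−31 → Sep 30, 2125 (end of Sep, 30 days; 333 left).
−30 → Aug 31, 2125 (end of Aug, 31 days; 303 left).
−31 → Jul 31, 2125 (end of Jul, 31 days; 272 left).
−31 → Jun 30, 2125 (end of Jun, 30 days; 241 left).
−30 → May 31, 2125 (end of May, 31 days; 211 left).
−31 → Apr 30, 2125 (end of Apr, 30 days; 180 left).
−30 → Mar 31, 2125 (end of Mar, 31 days; 150 left).
−31 → Feb 28, 2125 (end of Feb, 28 days; 119 left).
−28 → Jan 31, 2125 (end of Jan, 31 days; 91 left).
−31 → Dec 31, 2124 (end of Dec, 31 days; 60 left).
−31 → Nov 30, 2124 (end of Nov, 30 days; 29 left).
−29 → Nov 1, 2124.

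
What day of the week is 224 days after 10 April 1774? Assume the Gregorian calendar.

Apr 10, 1774 is a Sunday.
224 mod 7 = 0, so 224 days after a Sunday is Sunday + 0 = Sunday.

Sunday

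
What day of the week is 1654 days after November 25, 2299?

Monday

Nov 25, 2299 is a Saturday.
1654 mod 7 = 2, so 1654 days after a Saturday is Saturday + 2 = Monday.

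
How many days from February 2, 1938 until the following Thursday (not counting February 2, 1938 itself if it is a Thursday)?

Feb 2, 1938 is a Wednesday.
From Wednesday to the next Thursday is 1 day.

1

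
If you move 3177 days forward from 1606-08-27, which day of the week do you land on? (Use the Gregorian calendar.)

Saturday

Aug 27, 1606 is a Sunday.
3177 mod 7 = 6, so 3177 days after a Sunday is Sunday + 6 = Saturday.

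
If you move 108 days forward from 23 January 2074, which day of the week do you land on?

First find the weekday of Jan 23, 2074. Doomsday rule: the anchor day for the 2000s is Tuesday. For year 74: 74÷12 = 6 r 2, and 2÷4 = 0, so 6+2+0 = 8.
Tuesday + 8 ≡ Wednesday — that's 2074's doomsday.
In January the doomsday date is Jan 3 (2074 is not a leap year).
Jan 23 is 20 days after Jan 3; 20 mod 7 = 6, so Wednesday + 6 = Tuesday.
108 mod 7 = 3, so 108 days after a Tuesday is Tuesday + 3 = Friday.

Friday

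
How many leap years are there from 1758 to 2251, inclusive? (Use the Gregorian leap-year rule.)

Multiples of 4 in [1758,2251]: 123.
Of those, multiples of 100: 5 (not leap unless ÷400).
Multiples of 400: 1.
Leap years = 123 − 5 + 1 = 119.

119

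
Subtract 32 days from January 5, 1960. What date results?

December 4, 1959

−5 → Dec 31, 1959 (end of Dec, 31 days; 27 left).
−27 → Dec 4, 1959.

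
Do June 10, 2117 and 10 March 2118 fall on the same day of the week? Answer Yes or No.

Yes

From Jun 10, 2117 to Mar 10, 2118 is 273 days.
273 mod 7 = 0, so they are the same weekday.
(Jun 10, 2117 is a Thursday; Mar 10, 2118 is a Thursday.)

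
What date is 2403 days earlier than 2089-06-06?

November 7, 2082

−365 (one year) → Jun 6, 2088 (2038 left).
−366 (one year; includes Feb 29, 2088) → Jun 6, 2087 (1672 left).
−365 (one year) → Jun 6, 2086 (1307 left).
−365 (one year) → Jun 6, 2085 (942 left).
−365 (one year) → Jun 6, 2084 (577 left).
−366 (one year; includes Feb 29, 2084) → Jun 6, 2083 (211 left).
−6 → May 31, 2083 (end of May, 31 days; 205 left).
−31 → Apr 30, 2083 (end of Apr, 30 days; 174 left).
−30 → Mar 31, 2083 (end of Mar, 31 days; 144 left).
−31 → Feb 28, 2083 (end of Feb, 28 days; 113 left).
−28 → Jan 31, 2083 (end of Jan, 31 days; 85 left).
−31 → Dec 31, 2082 (end of Dec, 31 days; 54 left).
−31 → Nov 30, 2082 (end of Nov, 30 days; 23 left).
−23 → Nov 7, 2082.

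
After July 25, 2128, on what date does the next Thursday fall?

Jul 25, 2128 is a Sunday.
From Sunday to the next Thursday is 4 days.
Jul 25, 2128 + 4 = Jul 29, 2128.

July 29, 2128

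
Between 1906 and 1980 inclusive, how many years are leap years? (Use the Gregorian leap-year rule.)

Multiples of 4 in [1906,1980]: 19.
Of those, multiples of 100: 0 (not leap unless ÷400).
Multiples of 400: 0.
Leap years = 19 − 0 + 0 = 19.

19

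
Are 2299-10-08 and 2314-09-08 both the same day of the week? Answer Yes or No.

No

From Oct 8, 2299 to Sep 8, 2314 is 5448 days.
5448 mod 7 = 2, so they are different weekdays.
(Oct 8, 2299 is a Sunday; Sep 8, 2314 is a Tuesday.)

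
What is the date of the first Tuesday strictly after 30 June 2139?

Jun 30, 2139 is a Tuesday.
From Tuesday to the next Tuesday is 7 days.
Jun 30, 2139 + 7 = Jul 7, 2139.

July 7, 2139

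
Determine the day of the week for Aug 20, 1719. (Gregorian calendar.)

Doomsday rule: the anchor day for the 1700s is Sunday. For year 19: 19÷12 = 1 r 7, and 7÷4 = 1, so 1+7+1 = 9.
Sunday + 9 ≡ Tuesday — that's 1719's doomsday.
In August the doomsday date is Aug 8.
Aug 20 is 12 days after Aug 8; 12 mod 7 = 5, so Tuesday + 5 = Sunday.

Sunday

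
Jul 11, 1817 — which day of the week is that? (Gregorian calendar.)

Friday

Doomsday rule: the anchor day for the 1800s is Friday. For year 17: 17÷12 = 1 r 5, and 5÷4 = 1, so 1+5+1 = 7.
Friday + 7 ≡ Friday — that's 1817's doomsday.
In July the doomsday date is Jul 11.
Jul 11 is the doomsday itself: Friday.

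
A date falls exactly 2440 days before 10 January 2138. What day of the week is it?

Monday

Jan 10, 2138 is a Friday.
2440 mod 7 = 4, so 2440 days before a Friday is Friday − 4 = Monday.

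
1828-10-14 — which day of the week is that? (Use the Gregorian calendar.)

Doomsday rule: the anchor day for the 1800s is Friday. For year 28: 28÷12 = 2 r 4, and 4÷4 = 1, so 2+4+1 = 7.
Friday + 7 ≡ Friday — that's 1828's doomsday.
In October the doomsday date is Oct 10.
Oct 14 is 4 days after Oct 10; 4 mod 7 = 4, so Friday + 4 = Tuesday.

Tuesday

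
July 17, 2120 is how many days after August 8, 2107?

Aug 8, 2107 → Aug 8, 2108: 366 days (Feb 29, 2108 is in that span).
Aug 8, 2108 → Aug 8, 2109: 365 days.
Aug 8, 2109 → Aug 8, 2110: 365 days.
Aug 8, 2110 → Aug 8, 2111: 365 days.
Aug 8, 2111 → Aug 8, 2112: 366 days (Feb 29, 2112 is in that span).
Aug 8, 2112 → Aug 8, 2113: 365 days.
Aug 8, 2113 → Aug 8, 2114: 365 days.
Aug 8, 2114 → Aug 8, 2115: 365 days.
Aug 8, 2115 → Aug 8, 2116: 366 days (Feb 29, 2116 is in that span).
Aug 8, 2116 → Aug 8, 2117: 365 days.
Aug 8, 2117 → Aug 8, 2118: 365 days.
Aug 8, 2118 → Aug 8, 2119: 365 days.
Aug 8, 2119 → Sep 8, 2119: 31 days (August has 31).
Sep 8, 2119 → Oct 8, 2119: 30 days (September has 30).
Oct 8, 2119 → Nov 8, 2119: 31 days (October has 31).
Nov 8, 2119 → Dec 8, 2119: 30 days (November has 30).
Dec 8, 2119 → Jan 8, 2120: 31 days (December has 31).
Jan 8, 2120 → Feb 8, 2120: 31 days (January has 31).
Feb 8, 2120 → Mar 8, 2120: 29 days (February has 29).
Mar 8, 2120 → Apr 8, 2120: 31 days (March has 31).
Apr 8, 2120 → May 8, 2120: 30 days (April has 30).
May 8, 2120 → Jun 8, 2120: 31 days (May has 31).
Jun 8, 2120 → Jul 8, 2120: 30 days (June has 30).
Jul 8, 2120 → Jul 17, 2120: 9 days.
Total: 4727 days.

4727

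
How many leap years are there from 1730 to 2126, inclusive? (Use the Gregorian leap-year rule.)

96

Multiples of 4 in [1730,2126]: 99.
Of those, multiples of 100: 4 (not leap unless ÷400).
Multiples of 400: 1.
Leap years = 99 − 4 + 1 = 96.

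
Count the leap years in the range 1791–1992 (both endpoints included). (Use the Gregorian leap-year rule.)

Multiples of 4 in [1791,1992]: 51.
Of those, multiples of 100: 2 (not leap unless ÷400).
Multiples of 400: 0.
Leap years = 51 − 2 + 0 = 49.

49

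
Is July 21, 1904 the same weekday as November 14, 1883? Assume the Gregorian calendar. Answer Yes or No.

From Nov 14, 1883 to Jul 21, 1904 is 7554 days.
7554 mod 7 = 1, so they are different weekdays.
(Nov 14, 1883 is a Wednesday; Jul 21, 1904 is a Thursday.)

No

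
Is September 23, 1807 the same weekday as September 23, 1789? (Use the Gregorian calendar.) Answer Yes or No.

Yes

From Sep 23, 1789 to Sep 23, 1807 is 6573 days.
6573 mod 7 = 0, so they are the same weekday.
(Sep 23, 1789 is a Wednesday; Sep 23, 1807 is a Wednesday.)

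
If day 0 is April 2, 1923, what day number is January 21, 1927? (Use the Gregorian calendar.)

1390

Apr 2, 1923 → Apr 2, 1924: 366 days (Feb 29, 1924 is in that span).
Apr 2, 1924 → Apr 2, 1925: 365 days.
Apr 2, 1925 → Apr 2, 1926: 365 days.
Apr 2, 1926 → May 2, 1926: 30 days (April has 30).
May 2, 1926 → Jun 2, 1926: 31 days (May has 31).
Jun 2, 1926 → Jul 2, 1926: 30 days (June has 30).
Jul 2, 1926 → Aug 2, 1926: 31 days (July has 31).
Aug 2, 1926 → Sep 2, 1926: 31 days (August has 31).
Sep 2, 1926 → Oct 2, 1926: 30 days (September has 30).
Oct 2, 1926 → Nov 2, 1926: 31 days (October has 31).
Nov 2, 1926 → Dec 2, 1926: 30 days (November has 30).
Dec 2, 1926 → Jan 2, 1927: 31 days (December has 31).
Jan 2, 1927 → Jan 21, 1927: 19 days.
Total: 1390 days.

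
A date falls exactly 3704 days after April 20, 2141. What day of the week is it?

Friday

First find the weekday of Apr 20, 2141. Doomsday rule: the anchor day for the 2100s is Sunday. For year 41: 41÷12 = 3 r 5, and 5÷4 = 1, so 3+5+1 = 9.
Sunday + 9 ≡ Tuesday — that's 2141's doomsday.
In April the doomsday date is Apr 4.
Apr 20 is 16 days after Apr 4; 16 mod 7 = 2, so Tuesday + 2 = Thursday.
3704 mod 7 = 1, so 3704 days after a Thursday is Thursday + 1 = Friday.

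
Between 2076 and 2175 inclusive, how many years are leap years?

Multiples of 4 in [2076,2175]: 25.
Of those, multiples of 100: 1 (not leap unless ÷400).
Multiples of 400: 0.
Leap years = 25 − 1 + 0 = 24.

24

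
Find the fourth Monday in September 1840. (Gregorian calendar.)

September 1, 1840 is a Tuesday.
The first Monday is therefore September 7 (6 days later).
The fourth Monday is 7 + 3×7 = September 28.

September 28, 1840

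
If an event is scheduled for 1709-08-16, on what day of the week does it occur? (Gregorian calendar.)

Friday

Doomsday rule: the anchor day for the 1700s is Sunday. For year 09: 9÷12 = 0 r 9, and 9÷4 = 2, so 0+9+2 = 11.
Sunday + 11 ≡ Thursday — that's 1709's doomsday.
In August the doomsday date is Aug 8.
Aug 16 is 8 days after Aug 8; 8 mod 7 = 1, so Thursday + 1 = Friday.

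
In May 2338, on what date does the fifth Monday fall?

May 30, 2338

May 1, 2338 is a Sunday.
The first Monday is therefore May 2 (1 days later).
The fifth Monday is 2 + 4×7 = May 30.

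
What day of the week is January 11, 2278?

Doomsday rule: the anchor day for the 2200s is Friday. For year 78: 78÷12 = 6 r 6, and 6÷4 = 1, so 6+6+1 = 13.
Friday + 13 ≡ Thursday — that's 2278's doomsday.
In January the doomsday date is Jan 3 (2278 is not a leap year).
Jan 11 is 8 days after Jan 3; 8 mod 7 = 1, so Thursday + 1 = Friday.

Friday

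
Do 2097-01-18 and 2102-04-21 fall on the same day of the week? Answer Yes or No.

From Jan 18, 2097 to Apr 21, 2102 is 1918 days.
1918 mod 7 = 0, so they are the same weekday.
(Jan 18, 2097 is a Friday; Apr 21, 2102 is a Friday.)

Yes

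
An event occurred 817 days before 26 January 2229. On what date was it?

−366 (one year; includes Feb 29, 2228) → Jan 26, 2228 (451 left).
−365 (one year) → Jan 26, 2227 (86 left).
−26 → Dec 31, 2226 (end of Dec, 31 days; 60 left).
−31 → Nov 30, 2226 (end of Nov, 30 days; 29 left).
−29 → Nov 1, 2226.

November 1, 2226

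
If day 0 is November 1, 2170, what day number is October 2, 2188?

6545

Nov 1, 2170 → Nov 1, 2171: 365 days.
Nov 1, 2171 → Nov 1, 2172: 366 days (Feb 29, 2172 is in that span).
Nov 1, 2172 → Nov 1, 2173: 365 days.
Nov 1, 2173 → Nov 1, 2174: 365 days.
Nov 1, 2174 → Nov 1, 2175: 365 days.
Nov 1, 2175 → Nov 1, 2176: 366 days (Feb 29, 2176 is in that span).
Nov 1, 2176 → Nov 1, 2177: 365 days.
Nov 1, 2177 → Nov 1, 2178: 365 days.
Nov 1, 2178 → Nov 1, 2179: 365 days.
Nov 1, 2179 → Nov 1, 2180: 366 days (Feb 29, 2180 is in that span).
Nov 1, 2180 → Nov 1, 2181: 365 days.
Nov 1, 2181 → Nov 1, 2182: 365 days.
Nov 1, 2182 → Nov 1, 2183: 365 days.
Nov 1, 2183 → Nov 1, 2184: 366 days (Feb 29, 2184 is in that span).
Nov 1, 2184 → Nov 1, 2185: 365 days.
Nov 1, 2185 → Nov 1, 2186: 365 days.
Nov 1, 2186 → Nov 1, 2187: 365 days.
Nov 1, 2187 → Dec 1, 2187: 30 days (November has 30).
Dec 1, 2187 → Jan 1, 2188: 31 days (December has 31).
Jan 1, 2188 → Feb 1, 2188: 31 days (January has 31).
Feb 1, 2188 → Mar 1, 2188: 29 days (February has 29).
Mar 1, 2188 → Apr 1, 2188: 31 days (March has 31).
Apr 1, 2188 → May 1, 2188: 30 days (April has 30).
May 1, 2188 → Jun 1, 2188: 31 days (May has 31).
Jun 1, 2188 → Jul 1, 2188: 30 days (June has 30).
Jul 1, 2188 → Aug 1, 2188: 31 days (July has 31).
Aug 1, 2188 → Sep 1, 2188: 31 days (August has 31).
Sep 1, 2188 → Oct 1, 2188: 30 days (September has 30).
Oct 1, 2188 → Oct 2, 2188: 1 days.
Total: 6545 days.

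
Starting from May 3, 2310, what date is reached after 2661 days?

+365 (one year) → May 3, 2311 (2296 left).
+366 (one year; includes Feb 29, 2312) → May 3, 2312 (1930 left).
+365 (one year) → May 3, 2313 (1565 left).
+365 (one year) → May 3, 2314 (1200 left).
+365 (one year) → May 3, 2315 (835 left).
+366 (one year; includes Feb 29, 2316) → May 3, 2316 (469 left).
+365 (one year) → May 3, 2317 (104 left).
May has 31 days: +29 → Jun 1, 2317 (75 left).
Jun has 30 days: +30 → Jul 1, 2317 (45 left).
Jul has 31 days: +31 → Aug 1, 2317 (14 left).
+14 → Aug 15, 2317.

August 15, 2317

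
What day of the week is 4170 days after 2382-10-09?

Thursday

Oct 9, 2382 is a Saturday.
4170 mod 7 = 5, so 4170 days after a Saturday is Saturday + 5 = Thursday.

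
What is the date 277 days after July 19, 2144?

April 22, 2145

Jul has 31 days: +13 → Aug 1, 2144 (264 left).
Aug has 31 days: +31 → Sep 1, 2144 (233 left).
Sep has 30 days: +30 → Oct 1, 2144 (203 left).
Oct has 31 days: +31 → Nov 1, 2144 (172 left).
Nov has 30 days: +30 → Dec 1, 2144 (142 left).
Dec has 31 days: +31 → Jan 1, 2145 (111 left).
Jan has 31 days: +31 → Feb 1, 2145 (80 left).
Feb has 28 days: +28 → Mar 1, 2145 (52 left).
Mar has 31 days: +31 → Apr 1, 2145 (21 left).
+21 → Apr 22, 2145.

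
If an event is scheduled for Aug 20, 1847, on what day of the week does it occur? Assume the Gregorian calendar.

Friday

Doomsday rule: the anchor day for the 1800s is Friday. For year 47: 47÷12 = 3 r 11, and 11÷4 = 2, so 3+11+2 = 16.
Friday + 16 ≡ Sunday — that's 1847's doomsday.
In August the doomsday date is Aug 8.
Aug 20 is 12 days after Aug 8; 12 mod 7 = 5, so Sunday + 5 = Friday.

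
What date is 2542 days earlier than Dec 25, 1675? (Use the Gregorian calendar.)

−365 (one year) → Dec 25, 1674 (2177 left).
−365 (one year) → Dec 25, 1673 (1812 left).
−365 (one year) → Dec 25, 1672 (1447 left).
−366 (one year; includes Feb 29, 1672) → Dec 25, 1671 (1081 left).
−365 (one year) → Dec 25, 1670 (716 left).
−365 (one year) → Dec 25, 1669 (351 left).
−25 → Nov 30, 1669 (end of Nov, 30 days; 326 left).
−30 → Oct 31, 1669 (end of Oct, 31 days; 296 left).
−31 → Sep 30, 1669 (end of Sep, 30 days; 265 left).
−30 → Aug 31, 1669 (end of Aug, 31 days; 235 left).
−31 → Jul 31, 1669 (end of Jul, 31 days; 204 left).
−31 → Jun 30, 1669 (end of Jun, 30 days; 173 left).
−30 → May 31, 1669 (end of May, 31 days; 143 left).
−31 → Apr 30, 1669 (end of Apr, 30 days; 112 left).
−30 → Mar 31, 1669 (end of Mar, 31 days; 82 left).
−31 → Feb 28, 1669 (end of Feb, 28 days; 51 left).
−28 → Jan 31, 1669 (end of Jan, 31 days; 23 left).
−23 → Jan 8, 1669.

January 8, 1669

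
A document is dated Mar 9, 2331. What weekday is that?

Doomsday rule: the anchor day for the 2300s is Wednesday. For year 31: 31÷12 = 2 r 7, and 7÷4 = 1, so 2+7+1 = 10.
Wednesday + 10 ≡ Saturday — that's 2331's doomsday.
In March the doomsday date is Mar 14.
Mar 9 is 5 days before Mar 14; 5 mod 7 = 5, so Saturday − 5 = Monday.

Monday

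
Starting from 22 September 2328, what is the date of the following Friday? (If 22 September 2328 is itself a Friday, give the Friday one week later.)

Sep 22, 2328 is a Saturday.
From Saturday to the next Friday is 6 days.
Sep 22, 2328 + 6 = Sep 28, 2328.

September 28, 2328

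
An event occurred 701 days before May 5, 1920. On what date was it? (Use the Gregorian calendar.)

June 4, 1918

−366 (one year; includes Feb 29, 1920) → May 5, 1919 (335 left).
−5 → Apr 30, 1919 (end of Apr, 30 days; 330 left).
−30 → Mar 31, 1919 (end of Mar, 31 days; 300 left).
−31 → Feb 28, 1919 (end of Feb, 28 days; 269 left).
−28 → Jan 31, 1919 (end of Jan, 31 days; 241 left).
−31 → Dec 31, 1918 (end of Dec, 31 days; 210 left).
−31 → Nov 30, 1918 (end of Nov, 30 days; 179 left).
−30 → Oct 31, 1918 (end of Oct, 31 days; 149 left).
−31 → Sep 30, 1918 (end of Sep, 30 days; 118 left).
−30 → Aug 31, 1918 (end of Aug, 31 days; 88 left).
−31 → Jul 31, 1918 (end of Jul, 31 days; 57 left).
−31 → Jun 30, 1918 (end of Jun, 30 days; 26 left).
−26 → Jun 4, 1918.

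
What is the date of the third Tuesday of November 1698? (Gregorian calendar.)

November 18, 1698

November 1, 1698 is a Saturday.
The first Tuesday is therefore November 4 (3 days later).
The third Tuesday is 4 + 2×7 = November 18.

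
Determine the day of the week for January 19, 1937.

Doomsday rule: the anchor day for the 1900s is Wednesday. For year 37: 37÷12 = 3 r 1, and 1÷4 = 0, so 3+1+0 = 4.
Wednesday + 4 ≡ Sunday — that's 1937's doomsday.
In January the doomsday date is Jan 3 (1937 is not a leap year).
Jan 19 is 16 days after Jan 3; 16 mod 7 = 2, so Sunday + 2 = Tuesday.

Tuesday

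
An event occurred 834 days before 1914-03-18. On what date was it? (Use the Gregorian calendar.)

December 5, 1911

−365 (one year) → Mar 18, 1913 (469 left).
−365 (one year) → Mar 18, 1912 (104 left).
−18 → Feb 29, 1912 (end of Feb, 29 days; 86 left).
−29 → Jan 31, 1912 (end of Jan, 31 days; 57 left).
−31 → Dec 31, 1911 (end of Dec, 31 days; 26 left).
−26 → Dec 5, 1911.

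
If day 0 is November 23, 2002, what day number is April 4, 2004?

498

Nov 23, 2002 → Nov 23, 2003: 365 days.
Nov 23, 2003 → Dec 23, 2003: 30 days (November has 30).
Dec 23, 2003 → Jan 23, 2004: 31 days (December has 31).
Jan 23, 2004 → Feb 23, 2004: 31 days (January has 31).
Feb 23, 2004 → Mar 23, 2004: 29 days (February has 29).
Mar 23, 2004 → Apr 4, 2004: 12 days.
Total: 498 days.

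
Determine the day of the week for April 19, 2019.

Friday

Doomsday rule: the anchor day for the 2000s is Tuesday. For year 19: 19÷12 = 1 r 7, and 7÷4 = 1, so 1+7+1 = 9.
Tuesday + 9 ≡ Thursday — that's 2019's doomsday.
In April the doomsday date is Apr 4.
Apr 19 is 15 days after Apr 4; 15 mod 7 = 1, so Thursday + 1 = Friday.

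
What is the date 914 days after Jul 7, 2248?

+365 (one year) → Jul 7, 2249 (549 left).
+365 (one year) → Jul 7, 2250 (184 left).
Jul has 31 days: +25 → Aug 1, 2250 (159 left).
Aug has 31 days: +31 → Sep 1, 2250 (128 left).
Sep has 30 days: +30 → Oct 1, 2250 (98 left).
Oct has 31 days: +31 → Nov 1, 2250 (67 left).
Nov has 30 days: +30 → Dec 1, 2250 (37 left).
Dec has 31 days: +31 → Jan 1, 2251 (6 left).
+6 → Jan 7, 2251.

January 7, 2251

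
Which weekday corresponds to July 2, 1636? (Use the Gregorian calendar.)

Doomsday rule: the anchor day for the 1600s is Tuesday. For year 36: 36÷12 = 3 r 0, and 0÷4 = 0, so 3+0+0 = 3.
Tuesday + 3 ≡ Friday — that's 1636's doomsday.
In July the doomsday date is Jul 11.
Jul 2 is 9 days before Jul 11; 9 mod 7 = 2, so Friday − 2 = Wednesday.

Wednesday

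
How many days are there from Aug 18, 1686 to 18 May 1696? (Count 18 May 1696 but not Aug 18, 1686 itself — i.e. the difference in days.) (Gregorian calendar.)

3561

Aug 18, 1686 → Aug 18, 1687: 365 days.
Aug 18, 1687 → Aug 18, 1688: 366 days (Feb 29, 1688 is in that span).
Aug 18, 1688 → Aug 18, 1689: 365 days.
Aug 18, 1689 → Aug 18, 1690: 365 days.
Aug 18, 1690 → Aug 18, 1691: 365 days.
Aug 18, 1691 → Aug 18, 1692: 366 days (Feb 29, 1692 is in that span).
Aug 18, 1692 → Aug 18, 1693: 365 days.
Aug 18, 1693 → Aug 18, 1694: 365 days.
Aug 18, 1694 → Aug 18, 1695: 365 days.
Aug 18, 1695 → Sep 18, 1695: 31 days (August has 31).
Sep 18, 1695 → Oct 18, 1695: 30 days (September has 30).
Oct 18, 1695 → Nov 18, 1695: 31 days (October has 31).
Nov 18, 1695 → Dec 18, 1695: 30 days (November has 30).
Dec 18, 1695 → Jan 18, 1696: 31 days (December has 31).
Jan 18, 1696 → Feb 18, 1696: 31 days (January has 31).
Feb 18, 1696 → Mar 18, 1696: 29 days (February has 29).
Mar 18, 1696 → Apr 18, 1696: 31 days (March has 31).
Apr 18, 1696 → May 18, 1696: 30 days.
Total: 3561 days.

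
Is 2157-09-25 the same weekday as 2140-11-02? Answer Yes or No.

No

From Nov 2, 2140 to Sep 25, 2157 is 6171 days.
6171 mod 7 = 4, so they are different weekdays.
(Nov 2, 2140 is a Wednesday; Sep 25, 2157 is a Sunday.)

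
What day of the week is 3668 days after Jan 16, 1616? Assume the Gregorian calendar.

Saturday

Jan 16, 1616 is a Saturday.
3668 mod 7 = 0, so 3668 days after a Saturday is Saturday + 0 = Saturday.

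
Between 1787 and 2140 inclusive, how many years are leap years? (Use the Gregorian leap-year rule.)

86

Multiples of 4 in [1787,2140]: 89.
Of those, multiples of 100: 4 (not leap unless ÷400).
Multiples of 400: 1.
Leap years = 89 − 4 + 1 = 86.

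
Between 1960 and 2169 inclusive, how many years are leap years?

Multiples of 4 in [1960,2169]: 53.
Of those, multiples of 100: 2 (not leap unless ÷400).
Multiples of 400: 1.
Leap years = 53 − 2 + 1 = 52.

52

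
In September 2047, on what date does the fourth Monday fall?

September 1, 2047 is a Sunday.
The first Monday is therefore September 2 (1 days later).
The fourth Monday is 2 + 3×7 = September 23.

September 23, 2047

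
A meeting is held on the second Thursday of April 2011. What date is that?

April 1, 2011 is a Friday.
The first Thursday is therefore April 7 (6 days later).
The second Thursday is 7 + 1×7 = April 14.

April 14, 2011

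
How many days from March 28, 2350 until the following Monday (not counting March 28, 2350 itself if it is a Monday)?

Mar 28, 2350 is a Tuesday.
From Tuesday to the next Monday is 6 days.

6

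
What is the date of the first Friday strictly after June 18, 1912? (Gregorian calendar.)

Jun 18, 1912 is a Tuesday.
From Tuesday to the next Friday is 3 days.
Jun 18, 1912 + 3 = Jun 21, 1912.

June 21, 1912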